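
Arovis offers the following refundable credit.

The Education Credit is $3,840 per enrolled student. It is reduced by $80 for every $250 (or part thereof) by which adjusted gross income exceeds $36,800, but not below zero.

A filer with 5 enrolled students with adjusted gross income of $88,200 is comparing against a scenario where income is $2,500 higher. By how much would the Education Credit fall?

At $88,200 — base = 5 × $3,840 = $19,200. income exceeds $36,800 by $51,400, which is 206 full-or-partial $250 increments; reduction = 206 × $80 = $16,480, leaving $2,720.
At $90,700 — base = 5 × $3,840 = $19,200. income exceeds $36,800 by $53,900, which is 216 full-or-partial $250 increments; reduction = 216 × $80 = $17,280, leaving $1,920.
Lost: $2,720 − $1,920 = $800.

$800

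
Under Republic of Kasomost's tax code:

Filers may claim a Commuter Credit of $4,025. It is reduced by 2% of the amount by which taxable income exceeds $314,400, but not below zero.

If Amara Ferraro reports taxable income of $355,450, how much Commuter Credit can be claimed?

Commuter Credit: 2% of the $41,050 excess over $314,400 is $821; credit = $4,025 − $821 = $3,204.

$3,204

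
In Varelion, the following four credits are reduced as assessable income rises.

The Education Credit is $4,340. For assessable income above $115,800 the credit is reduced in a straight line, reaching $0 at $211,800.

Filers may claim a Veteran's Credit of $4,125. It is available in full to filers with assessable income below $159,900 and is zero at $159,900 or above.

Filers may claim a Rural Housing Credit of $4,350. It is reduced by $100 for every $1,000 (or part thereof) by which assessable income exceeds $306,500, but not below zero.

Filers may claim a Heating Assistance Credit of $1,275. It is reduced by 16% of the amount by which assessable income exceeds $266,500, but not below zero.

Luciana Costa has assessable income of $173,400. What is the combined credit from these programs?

$7,361

Education Credit: $173,400 is $57,600 into a $96,000 phase-out range, leaving 38,400/96,000 of the credit: $4,340 × 38,400/96,000 = $1,736.
Veteran's Credit: $173,400 meets or exceeds the $159,900 cutoff, so the credit is $0.
Rural Housing Credit: $173,400 is at or below the $306,500 threshold, so the full $4,350 applies.
Heating Assistance Credit: $173,400 is at or below the $266,500 threshold, so the full $1,275 applies.
Total: $1,736 + $0 + $4,350 + $1,275 = $7,361.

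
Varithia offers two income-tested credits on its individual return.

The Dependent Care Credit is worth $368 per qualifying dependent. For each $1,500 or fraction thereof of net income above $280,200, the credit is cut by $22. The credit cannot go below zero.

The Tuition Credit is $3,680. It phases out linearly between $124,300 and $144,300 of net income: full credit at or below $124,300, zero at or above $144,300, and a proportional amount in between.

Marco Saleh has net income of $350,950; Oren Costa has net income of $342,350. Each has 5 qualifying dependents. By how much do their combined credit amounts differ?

$132

Marco ($350,950): Dependent Care Credit: base = 5 × $368 = $1,840. income exceeds $280,200 by $70,750, which is 48 full-or-partial $1,500 increments; reduction = 48 × $22 = $1,056, leaving $784. Tuition Credit: $350,950 is at or above $144,300, so the credit is $0. total $784 + $0 = $784
Oren ($342,350): Dependent Care Credit: base = 5 × $368 = $1,840. income exceeds $280,200 by $62,150, which is 42 full-or-partial $1,500 increments; reduction = 42 × $22 = $924, leaving $916. Tuition Credit: $342,350 is at or above $144,300, so the credit is $0. total $916 + $0 = $916
Difference: |$784 − $916| = $132.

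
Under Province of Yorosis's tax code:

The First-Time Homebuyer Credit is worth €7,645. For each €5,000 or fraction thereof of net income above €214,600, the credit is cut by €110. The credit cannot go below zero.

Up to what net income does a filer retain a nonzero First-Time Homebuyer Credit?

After 69 increments the reduction is 69 × €110 = €7,590, leaving €55; one more increment wipes it out. Increment 69 ends at excess 69 × €5,000 = €345,000, so the highest qualifying income is €214,600 + €345,000 = €559,600.

€559,600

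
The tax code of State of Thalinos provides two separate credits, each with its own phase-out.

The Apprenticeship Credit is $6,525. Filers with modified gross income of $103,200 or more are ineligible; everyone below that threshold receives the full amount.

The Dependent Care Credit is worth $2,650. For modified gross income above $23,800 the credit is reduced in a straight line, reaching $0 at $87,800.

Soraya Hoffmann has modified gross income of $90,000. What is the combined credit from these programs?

Apprenticeship Credit: $90,000 is below the $103,200 cutoff, so the full $6,525 applies.
Dependent Care Credit: $90,000 is at or above $87,800, so the credit is $0.
Total: $6,525 + $0 = $6,525.

$6,525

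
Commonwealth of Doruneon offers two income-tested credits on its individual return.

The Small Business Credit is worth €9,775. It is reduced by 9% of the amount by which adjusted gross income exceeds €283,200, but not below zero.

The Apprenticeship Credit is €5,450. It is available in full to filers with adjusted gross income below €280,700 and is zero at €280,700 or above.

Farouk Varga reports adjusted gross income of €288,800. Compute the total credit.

Small Business Credit: 9% of the €5,600 excess over €283,200 is €504; credit = €9,775 − €504 = €9,271.
Apprenticeship Credit: €288,800 meets or exceeds the €280,700 cutoff, so the credit is €0.
Total: €9,271 + €0 = €9,271.

€9,271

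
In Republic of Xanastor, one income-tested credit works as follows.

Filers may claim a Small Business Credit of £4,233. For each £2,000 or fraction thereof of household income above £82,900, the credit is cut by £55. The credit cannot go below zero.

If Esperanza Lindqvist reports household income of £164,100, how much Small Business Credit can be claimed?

Small Business Credit: income exceeds £82,900 by £81,200, which is 41 full-or-partial £2,000 increments; reduction = 41 × £55 = £2,255, leaving £1,978.

£1,978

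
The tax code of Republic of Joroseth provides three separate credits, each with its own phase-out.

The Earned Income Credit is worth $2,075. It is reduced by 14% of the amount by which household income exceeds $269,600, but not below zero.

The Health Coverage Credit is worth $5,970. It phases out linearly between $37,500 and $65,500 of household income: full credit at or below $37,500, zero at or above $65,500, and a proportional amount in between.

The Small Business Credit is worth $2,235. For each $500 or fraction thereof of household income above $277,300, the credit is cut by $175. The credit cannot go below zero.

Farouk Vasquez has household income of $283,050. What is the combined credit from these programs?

Earned Income Credit: 14% of the $13,450 excess over $269,600 is $1,883; credit = $2,075 − $1,883 = $192.
Health Coverage Credit: $283,050 is at or above $65,500, so the credit is $0.
Small Business Credit: income exceeds $277,300 by $5,750, which is 12 full-or-partial $500 increments; reduction = 12 × $175 = $2,100, leaving $135.
Total: $192 + $0 + $135 = $327.

$327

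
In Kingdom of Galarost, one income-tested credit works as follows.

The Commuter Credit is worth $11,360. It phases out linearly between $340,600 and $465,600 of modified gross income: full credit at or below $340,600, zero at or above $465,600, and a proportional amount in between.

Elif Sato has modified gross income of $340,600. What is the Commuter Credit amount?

Commuter Credit: $340,600 is at or below the $340,600 threshold, so the full $11,360 applies.

$11,360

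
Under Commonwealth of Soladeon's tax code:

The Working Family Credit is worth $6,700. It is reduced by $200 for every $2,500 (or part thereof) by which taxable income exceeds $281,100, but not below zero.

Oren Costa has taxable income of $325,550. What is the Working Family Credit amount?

Working Family Credit: income exceeds $281,100 by $44,450, which is 18 full-or-partial $2,500 increments; reduction = 18 × $200 = $3,600, leaving $3,100.

$3,100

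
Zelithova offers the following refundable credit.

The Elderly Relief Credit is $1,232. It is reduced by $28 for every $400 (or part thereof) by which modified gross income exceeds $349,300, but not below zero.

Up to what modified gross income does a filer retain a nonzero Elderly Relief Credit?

After 43 increments the reduction is 43 × $28 = $1,204, leaving $28; one more increment wipes it out. Increment 43 ends at excess 43 × $400 = $17,200, so the highest qualifying income is $349,300 + $17,200 = $366,500.

$366,500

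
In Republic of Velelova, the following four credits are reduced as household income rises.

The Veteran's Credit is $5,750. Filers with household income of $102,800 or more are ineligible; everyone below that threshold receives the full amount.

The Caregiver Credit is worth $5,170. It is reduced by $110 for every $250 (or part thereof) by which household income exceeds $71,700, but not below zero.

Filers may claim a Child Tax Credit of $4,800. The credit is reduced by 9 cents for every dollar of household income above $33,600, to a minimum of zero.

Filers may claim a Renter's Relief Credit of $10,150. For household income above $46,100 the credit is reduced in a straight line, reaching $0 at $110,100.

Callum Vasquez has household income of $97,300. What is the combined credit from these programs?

$7,780

Veteran's Credit: $97,300 is below the $102,800 cutoff, so the full $5,750 applies.
Caregiver Credit: income exceeds $71,700 by $25,600 → 103 increments × $110 = $11,330 ≥ base, so the credit is $0.
Child Tax Credit: 9% of the $63,700 excess over $33,600 is $5,733 ≥ base, so the credit is $0.
Renter's Relief Credit: $97,300 is $51,200 into a $64,000 phase-out range, leaving 12,800/64,000 of the credit: $10,150 × 12,800/64,000 = $2,030.
Total: $5,750 + $0 + $0 + $2,030 = $7,780.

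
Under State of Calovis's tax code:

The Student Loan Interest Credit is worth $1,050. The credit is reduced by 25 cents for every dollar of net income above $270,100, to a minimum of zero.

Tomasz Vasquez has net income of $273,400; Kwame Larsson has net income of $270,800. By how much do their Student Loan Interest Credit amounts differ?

$650

Tomasz ($273,400): Student Loan Interest Credit: 25% of the $3,300 excess over $270,100 is $825; credit = $1,050 − $825 = $225.
Kwame ($270,800): Student Loan Interest Credit: 25% of the $700 excess over $270,100 is $175; credit = $1,050 − $175 = $875.
Difference: |$225 − $875| = $650.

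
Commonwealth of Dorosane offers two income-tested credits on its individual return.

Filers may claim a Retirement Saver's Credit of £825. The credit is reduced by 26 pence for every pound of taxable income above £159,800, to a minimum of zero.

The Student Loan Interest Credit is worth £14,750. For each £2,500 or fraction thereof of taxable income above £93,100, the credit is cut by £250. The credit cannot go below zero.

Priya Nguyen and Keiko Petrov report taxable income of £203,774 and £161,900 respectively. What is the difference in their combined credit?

£4,529

Priya (£203,774): Retirement Saver's Credit: 26% of the £43,974 excess over £159,800 is £11,433.24 ≥ base, so the credit is £0. Student Loan Interest Credit: income exceeds £93,100 by £110,674, which is 45 full-or-partial £2,500 increments; reduction = 45 × £250 = £11,250, leaving £3,500. total £0 + £3,500 = £3,500
Keiko (£161,900): Retirement Saver's Credit: 26% of the £2,100 excess over £159,800 is £546; credit = £825 − £546 = £279. Student Loan Interest Credit: income exceeds £93,100 by £68,800, which is 28 full-or-partial £2,500 increments; reduction = 28 × £250 = £7,000, leaving £7,750. total £279 + £7,750 = £8,029
Difference: |£3,500 − £8,029| = £4,529.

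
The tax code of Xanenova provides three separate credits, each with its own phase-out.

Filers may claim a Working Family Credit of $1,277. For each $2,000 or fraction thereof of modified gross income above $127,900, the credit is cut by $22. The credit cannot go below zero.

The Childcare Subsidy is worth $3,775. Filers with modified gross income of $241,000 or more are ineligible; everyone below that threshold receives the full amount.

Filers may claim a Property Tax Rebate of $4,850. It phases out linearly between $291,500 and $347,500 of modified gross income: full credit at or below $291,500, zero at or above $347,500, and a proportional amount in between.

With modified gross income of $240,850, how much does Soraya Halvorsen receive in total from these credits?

Working Family Credit: income exceeds $127,900 by $112,950, which is 57 full-or-partial $2,000 increments; reduction = 57 × $22 = $1,254, leaving $23.
Childcare Subsidy: $240,850 is below the $241,000 cutoff, so the full $3,775 applies.
Property Tax Rebate: $240,850 is at or below the $291,500 threshold, so the full $4,850 applies.
Total: $23 + $3,775 + $4,850 = $8,648.

$8,648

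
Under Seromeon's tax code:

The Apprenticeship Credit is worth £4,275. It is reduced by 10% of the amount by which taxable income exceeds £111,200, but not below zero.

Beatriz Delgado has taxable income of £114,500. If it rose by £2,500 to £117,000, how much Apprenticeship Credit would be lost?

At £114,500 — 10% of the £3,300 excess over £111,200 is £330; credit = £4,275 − £330 = £3,945.
At £117,000 — 10% of the £5,800 excess over £111,200 is £580; credit = £4,275 − £580 = £3,695.
Lost: £3,945 − £3,695 = £250.

£250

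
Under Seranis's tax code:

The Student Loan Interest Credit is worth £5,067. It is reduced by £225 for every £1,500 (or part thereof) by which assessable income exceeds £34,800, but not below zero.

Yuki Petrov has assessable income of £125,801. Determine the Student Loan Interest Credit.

Student Loan Interest Credit: income exceeds £34,800 by £91,001 → 61 increments × £225 = £13,725 ≥ base, so the credit is £0.

£0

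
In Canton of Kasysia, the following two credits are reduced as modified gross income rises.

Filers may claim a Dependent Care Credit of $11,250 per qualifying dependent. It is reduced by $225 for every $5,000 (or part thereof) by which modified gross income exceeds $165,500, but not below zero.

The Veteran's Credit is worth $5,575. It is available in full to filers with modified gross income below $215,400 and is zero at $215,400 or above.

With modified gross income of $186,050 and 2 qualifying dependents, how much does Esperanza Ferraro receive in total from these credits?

Dependent Care Credit: base = 2 × $11,250 = $22,500. income exceeds $165,500 by $20,550, which is 5 full-or-partial $5,000 increments; reduction = 5 × $225 = $1,125, leaving $21,375.
Veteran's Credit: $186,050 is below the $215,400 cutoff, so the full $5,575 applies.
Total: $21,375 + $5,575 = $26,950.

$26,950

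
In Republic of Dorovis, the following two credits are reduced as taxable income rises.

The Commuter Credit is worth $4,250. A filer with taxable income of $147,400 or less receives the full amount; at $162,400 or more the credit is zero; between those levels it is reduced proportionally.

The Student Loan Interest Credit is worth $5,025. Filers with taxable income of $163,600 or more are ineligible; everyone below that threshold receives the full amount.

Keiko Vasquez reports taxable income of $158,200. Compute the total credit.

Commuter Credit: $158,200 is $10,800 into a $15,000 phase-out range, leaving 4,200/15,000 of the credit: $4,250 × 4,200/15,000 = $1,190.
Student Loan Interest Credit: $158,200 is below the $163,600 cutoff, so the full $5,025 applies.
Total: $1,190 + $5,025 = $6,215.

$6,215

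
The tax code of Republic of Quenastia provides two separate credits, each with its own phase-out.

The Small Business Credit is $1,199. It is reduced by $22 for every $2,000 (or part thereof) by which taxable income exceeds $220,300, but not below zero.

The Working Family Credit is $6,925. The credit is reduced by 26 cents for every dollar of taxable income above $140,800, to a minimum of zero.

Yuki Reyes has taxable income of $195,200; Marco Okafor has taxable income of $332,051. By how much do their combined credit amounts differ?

$1,199

Yuki ($195,200): Small Business Credit: $195,200 is at or below the $220,300 threshold, so the full $1,199 applies. Working Family Credit: 26% of the $54,400 excess over $140,800 is $14,144 ≥ base, so the credit is $0. total $1,199 + $0 = $1,199
Marco ($332,051): Small Business Credit: income exceeds $220,300 by $111,751 → 56 increments × $22 = $1,232 ≥ base, so the credit is $0. Working Family Credit: 26% of the $191,251 excess over $140,800 is $49,725.26 ≥ base, so the credit is $0. total $0 + $0 = $0
Difference: |$1,199 − $0| = $1,199.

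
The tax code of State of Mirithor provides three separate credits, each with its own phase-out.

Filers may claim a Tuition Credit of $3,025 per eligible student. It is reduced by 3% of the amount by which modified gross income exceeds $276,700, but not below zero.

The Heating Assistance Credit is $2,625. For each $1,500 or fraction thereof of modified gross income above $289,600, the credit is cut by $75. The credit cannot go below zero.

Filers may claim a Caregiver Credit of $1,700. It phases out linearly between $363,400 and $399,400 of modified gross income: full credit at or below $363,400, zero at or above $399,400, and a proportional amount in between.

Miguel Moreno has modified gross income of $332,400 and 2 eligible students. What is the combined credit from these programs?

Tuition Credit: base = 2 × $3,025 = $6,050. 3% of the $55,700 excess over $276,700 is $1,671; credit = $6,050 − $1,671 = $4,379.
Heating Assistance Credit: income exceeds $289,600 by $42,800, which is 29 full-or-partial $1,500 increments; reduction = 29 × $75 = $2,175, leaving $450.
Caregiver Credit: $332,400 is at or below the $363,400 threshold, so the full $1,700 applies.
Total: $4,379 + $450 + $1,700 = $6,529.

$6,529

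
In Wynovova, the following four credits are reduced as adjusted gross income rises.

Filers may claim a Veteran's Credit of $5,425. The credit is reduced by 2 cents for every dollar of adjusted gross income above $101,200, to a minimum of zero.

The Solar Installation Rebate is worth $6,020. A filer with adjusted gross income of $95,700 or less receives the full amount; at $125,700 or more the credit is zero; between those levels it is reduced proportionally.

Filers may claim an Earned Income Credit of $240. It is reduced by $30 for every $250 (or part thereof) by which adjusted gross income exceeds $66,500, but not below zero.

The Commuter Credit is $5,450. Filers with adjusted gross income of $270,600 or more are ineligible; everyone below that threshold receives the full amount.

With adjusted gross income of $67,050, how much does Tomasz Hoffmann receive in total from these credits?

Veteran's Credit: $67,050 is at or below the $101,200 threshold, so the full $5,425 applies.
Solar Installation Rebate: $67,050 is at or below the $95,700 threshold, so the full $6,020 applies.
Earned Income Credit: income exceeds $66,500 by $550, which is 3 full-or-partial $250 increments; reduction = 3 × $30 = $90, leaving $150.
Commuter Credit: $67,050 is below the $270,600 cutoff, so the full $5,450 applies.
Total: $5,425 + $6,020 + $150 + $5,450 = $17,045.

$17,045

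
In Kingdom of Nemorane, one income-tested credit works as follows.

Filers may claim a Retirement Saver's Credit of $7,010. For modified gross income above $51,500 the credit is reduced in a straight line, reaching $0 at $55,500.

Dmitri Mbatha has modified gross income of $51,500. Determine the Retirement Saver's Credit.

Retirement Saver's Credit: $51,500 is at or below the $51,500 threshold, so the full $7,010 applies.

$7,010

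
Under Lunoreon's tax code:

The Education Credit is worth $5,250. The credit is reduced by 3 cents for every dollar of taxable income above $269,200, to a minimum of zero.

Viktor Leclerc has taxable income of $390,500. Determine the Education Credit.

$1,611

Education Credit: 3% of the $121,300 excess over $269,200 is $3,639; credit = $5,250 − $3,639 = $1,611.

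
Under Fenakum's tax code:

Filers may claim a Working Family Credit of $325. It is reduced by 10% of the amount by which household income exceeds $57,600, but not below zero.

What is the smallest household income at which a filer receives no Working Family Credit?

The credit falls by 10% of each dollar above $57,600, so it reaches zero when the excess is $325 / 10% = $3,250: income = $57,600 + $3,250 = $60,850.

$60,850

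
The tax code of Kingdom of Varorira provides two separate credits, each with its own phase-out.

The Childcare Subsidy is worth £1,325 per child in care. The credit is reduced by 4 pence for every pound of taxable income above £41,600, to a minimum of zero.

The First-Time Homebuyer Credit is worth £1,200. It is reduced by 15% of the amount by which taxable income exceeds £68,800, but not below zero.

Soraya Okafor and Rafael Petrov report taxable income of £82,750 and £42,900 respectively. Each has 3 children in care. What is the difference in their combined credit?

£2,794

Soraya (£82,750): Childcare Subsidy: base = 3 × £1,325 = £3,975. 4% of the £41,150 excess over £41,600 is £1,646; credit = £3,975 − £1,646 = £2,329. First-Time Homebuyer Credit: 15% of the £13,950 excess over £68,800 is £2,092.50 ≥ base, so the credit is £0. total £2,329 + £0 = £2,329
Rafael (£42,900): Childcare Subsidy: base = 3 × £1,325 = £3,975. 4% of the £1,300 excess over £41,600 is £52; credit = £3,975 − £52 = £3,923. First-Time Homebuyer Credit: £42,900 is at or below the £68,800 threshold, so the full £1,200 applies. total £3,923 + £1,200 = £5,123
Difference: |£2,329 − £5,123| = £2,794.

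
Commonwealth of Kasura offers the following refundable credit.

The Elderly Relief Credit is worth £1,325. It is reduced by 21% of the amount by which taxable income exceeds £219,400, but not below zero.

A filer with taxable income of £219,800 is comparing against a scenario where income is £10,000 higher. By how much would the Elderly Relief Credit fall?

£1,241

At £219,800 — 21% of the £400 excess over £219,400 is £84; credit = £1,325 − £84 = £1,241.
At £229,800 — 21% of the £10,400 excess over £219,400 is £2,184 ≥ base, so the credit is £0.
Lost: £1,241 − £0 = £1,241.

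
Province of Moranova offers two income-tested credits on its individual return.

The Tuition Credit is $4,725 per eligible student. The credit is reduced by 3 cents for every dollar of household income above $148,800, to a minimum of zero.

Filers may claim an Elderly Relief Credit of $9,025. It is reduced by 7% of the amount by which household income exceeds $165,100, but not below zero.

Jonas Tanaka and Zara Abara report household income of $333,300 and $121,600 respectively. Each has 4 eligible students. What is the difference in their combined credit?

Jonas ($333,300): Tuition Credit: base = 4 × $4,725 = $18,900. 3% of the $184,500 excess over $148,800 is $5,535; credit = $18,900 − $5,535 = $13,365. Elderly Relief Credit: 7% of the $168,200 excess over $165,100 is $11,774 ≥ base, so the credit is $0. total $13,365 + $0 = $13,365
Zara ($121,600): Tuition Credit: base = 4 × $4,725 = $18,900. $121,600 is at or below the $148,800 threshold, so the full $18,900 applies. Elderly Relief Credit: $121,600 is at or below the $165,100 threshold, so the full $9,025 applies. total $18,900 + $9,025 = $27,925
Difference: |$13,365 − $27,925| = $14,560.

$14,560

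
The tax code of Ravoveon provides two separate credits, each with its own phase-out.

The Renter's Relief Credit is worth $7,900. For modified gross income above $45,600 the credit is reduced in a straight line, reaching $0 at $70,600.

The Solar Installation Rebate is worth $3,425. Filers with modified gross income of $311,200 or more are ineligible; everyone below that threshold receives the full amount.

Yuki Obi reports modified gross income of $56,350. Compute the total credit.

$7,928

Renter's Relief Credit: $56,350 is $10,750 into a $25,000 phase-out range, leaving 14,250/25,000 of the credit: $7,900 × 14,250/25,000 = $4,503.
Solar Installation Rebate: $56,350 is below the $311,200 cutoff, so the full $3,425 applies.
Total: $4,503 + $3,425 = $7,928.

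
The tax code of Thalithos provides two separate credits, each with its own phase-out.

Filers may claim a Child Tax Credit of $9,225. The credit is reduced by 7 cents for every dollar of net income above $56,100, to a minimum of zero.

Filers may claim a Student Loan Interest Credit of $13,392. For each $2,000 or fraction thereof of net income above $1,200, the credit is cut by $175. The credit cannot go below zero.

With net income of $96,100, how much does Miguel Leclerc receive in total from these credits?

$11,417

Child Tax Credit: 7% of the $40,000 excess over $56,100 is $2,800; credit = $9,225 − $2,800 = $6,425.
Student Loan Interest Credit: income exceeds $1,200 by $94,900, which is 48 full-or-partial $2,000 increments; reduction = 48 × $175 = $8,400, leaving $4,992.
Total: $6,425 + $4,992 = $11,417.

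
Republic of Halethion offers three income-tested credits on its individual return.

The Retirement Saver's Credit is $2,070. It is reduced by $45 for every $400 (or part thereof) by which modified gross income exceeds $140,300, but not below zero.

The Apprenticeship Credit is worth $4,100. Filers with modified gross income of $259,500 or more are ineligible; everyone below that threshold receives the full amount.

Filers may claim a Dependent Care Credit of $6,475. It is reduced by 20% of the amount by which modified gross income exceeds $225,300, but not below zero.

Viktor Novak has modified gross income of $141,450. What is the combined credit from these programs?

$12,510

Retirement Saver's Credit: income exceeds $140,300 by $1,150, which is 3 full-or-partial $400 increments; reduction = 3 × $45 = $135, leaving $1,935.
Apprenticeship Credit: $141,450 is below the $259,500 cutoff, so the full $4,100 applies.
Dependent Care Credit: $141,450 is at or below the $225,300 threshold, so the full $6,475 applies.
Total: $1,935 + $4,100 + $6,475 = $12,510.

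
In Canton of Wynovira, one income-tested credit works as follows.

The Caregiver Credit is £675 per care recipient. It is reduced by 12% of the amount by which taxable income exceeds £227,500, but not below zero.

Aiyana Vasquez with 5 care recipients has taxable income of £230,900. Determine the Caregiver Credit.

Caregiver Credit: base = 5 × £675 = £3,375. 12% of the £3,400 excess over £227,500 is £408; credit = £3,375 − £408 = £2,967.

£2,967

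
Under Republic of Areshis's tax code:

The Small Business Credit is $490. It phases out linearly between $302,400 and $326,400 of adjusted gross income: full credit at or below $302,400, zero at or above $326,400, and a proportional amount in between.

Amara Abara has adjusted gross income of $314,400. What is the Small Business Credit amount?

$245

Small Business Credit: $314,400 is $12,000 into a $24,000 phase-out range, leaving 12,000/24,000 of the credit: $490 × 12,000/24,000 = $245.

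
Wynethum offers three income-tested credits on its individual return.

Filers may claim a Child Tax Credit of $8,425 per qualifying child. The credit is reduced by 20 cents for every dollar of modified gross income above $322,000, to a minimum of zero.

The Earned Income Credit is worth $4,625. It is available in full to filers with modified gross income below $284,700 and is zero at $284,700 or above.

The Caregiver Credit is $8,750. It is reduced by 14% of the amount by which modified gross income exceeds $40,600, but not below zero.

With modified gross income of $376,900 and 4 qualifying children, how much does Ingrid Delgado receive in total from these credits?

Child Tax Credit: base = 4 × $8,425 = $33,700. 20% of the $54,900 excess over $322,000 is $10,980; credit = $33,700 − $10,980 = $22,720.
Earned Income Credit: $376,900 meets or exceeds the $284,700 cutoff, so the credit is $0.
Caregiver Credit: 14% of the $336,300 excess over $40,600 is $47,082 ≥ base, so the credit is $0.
Total: $22,720 + $0 + $0 = $22,720.

$22,720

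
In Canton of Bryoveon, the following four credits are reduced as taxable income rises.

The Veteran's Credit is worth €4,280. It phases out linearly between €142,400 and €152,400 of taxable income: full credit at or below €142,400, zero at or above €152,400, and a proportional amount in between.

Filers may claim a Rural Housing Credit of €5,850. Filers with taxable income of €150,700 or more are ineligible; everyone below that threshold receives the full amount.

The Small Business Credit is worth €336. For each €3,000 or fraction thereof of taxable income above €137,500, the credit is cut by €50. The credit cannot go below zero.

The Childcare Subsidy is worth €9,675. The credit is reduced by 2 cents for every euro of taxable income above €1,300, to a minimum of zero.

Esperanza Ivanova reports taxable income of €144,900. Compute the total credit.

€16,049

Veteran's Credit: €144,900 is €2,500 into a €10,000 phase-out range, leaving 7,500/10,000 of the credit: €4,280 × 7,500/10,000 = €3,210.
Rural Housing Credit: €144,900 is below the €150,700 cutoff, so the full €5,850 applies.
Small Business Credit: income exceeds €137,500 by €7,400, which is 3 full-or-partial €3,000 increments; reduction = 3 × €50 = €150, leaving €186.
Childcare Subsidy: 2% of the €143,600 excess over €1,300 is €2,872; credit = €9,675 − €2,872 = €6,803.
Total: €3,210 + €5,850 + €186 + €6,803 = €16,049.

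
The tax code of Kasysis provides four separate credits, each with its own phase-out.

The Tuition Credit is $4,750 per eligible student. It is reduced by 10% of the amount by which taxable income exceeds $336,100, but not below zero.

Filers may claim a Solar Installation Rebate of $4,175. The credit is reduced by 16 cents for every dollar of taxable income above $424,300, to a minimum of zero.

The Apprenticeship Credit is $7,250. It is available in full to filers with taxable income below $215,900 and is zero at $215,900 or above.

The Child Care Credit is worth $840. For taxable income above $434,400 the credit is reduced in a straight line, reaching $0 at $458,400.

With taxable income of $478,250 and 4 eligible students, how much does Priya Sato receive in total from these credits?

$4,785

Tuition Credit: base = 4 × $4,750 = $19,000. 10% of the $142,150 excess over $336,100 is $14,215; credit = $19,000 − $14,215 = $4,785.
Solar Installation Rebate: 16% of the $53,950 excess over $424,300 is $8,632 ≥ base, so the credit is $0.
Apprenticeship Credit: $478,250 meets or exceeds the $215,900 cutoff, so the credit is $0.
Child Care Credit: $478,250 is at or above $458,400, so the credit is $0.
Total: $4,785 + $0 + $0 + $0 = $4,785.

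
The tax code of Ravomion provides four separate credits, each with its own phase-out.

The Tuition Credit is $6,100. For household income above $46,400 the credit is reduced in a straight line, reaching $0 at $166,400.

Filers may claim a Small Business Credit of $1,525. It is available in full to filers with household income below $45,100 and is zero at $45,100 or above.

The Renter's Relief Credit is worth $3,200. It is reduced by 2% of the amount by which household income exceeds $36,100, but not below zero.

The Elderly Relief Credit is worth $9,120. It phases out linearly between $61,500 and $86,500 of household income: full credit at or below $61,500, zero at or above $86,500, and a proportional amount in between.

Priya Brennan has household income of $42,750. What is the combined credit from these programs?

$19,812

Tuition Credit: $42,750 is at or below the $46,400 threshold, so the full $6,100 applies.
Small Business Credit: $42,750 is below the $45,100 cutoff, so the full $1,525 applies.
Renter's Relief Credit: 2% of the $6,650 excess over $36,100 is $133; credit = $3,200 − $133 = $3,067.
Elderly Relief Credit: $42,750 is at or below the $61,500 threshold, so the full $9,120 applies.
Total: $6,100 + $1,525 + $3,067 + $9,120 = $19,812.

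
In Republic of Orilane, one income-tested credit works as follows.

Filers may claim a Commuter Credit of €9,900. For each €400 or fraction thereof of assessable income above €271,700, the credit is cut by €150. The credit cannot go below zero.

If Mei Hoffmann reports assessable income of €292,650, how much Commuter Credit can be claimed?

Commuter Credit: income exceeds €271,700 by €20,950, which is 53 full-or-partial €400 increments; reduction = 53 × €150 = €7,950, leaving €1,950.

€1,950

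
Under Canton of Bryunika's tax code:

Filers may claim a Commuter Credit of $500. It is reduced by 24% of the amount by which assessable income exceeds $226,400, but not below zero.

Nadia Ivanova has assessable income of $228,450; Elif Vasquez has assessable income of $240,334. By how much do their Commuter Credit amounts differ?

Nadia ($228,450): Commuter Credit: 24% of the $2,050 excess over $226,400 is $492; credit = $500 − $492 = $8.
Elif ($240,334): Commuter Credit: 24% of the $13,934 excess over $226,400 is $3,344.16 ≥ base, so the credit is $0.
Difference: |$8 − $0| = $8.

$8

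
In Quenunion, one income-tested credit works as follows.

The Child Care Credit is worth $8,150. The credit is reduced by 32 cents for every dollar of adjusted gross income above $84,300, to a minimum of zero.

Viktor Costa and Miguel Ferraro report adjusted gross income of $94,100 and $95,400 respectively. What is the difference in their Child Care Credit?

$416

Viktor ($94,100): Child Care Credit: 32% of the $9,800 excess over $84,300 is $3,136; credit = $8,150 − $3,136 = $5,014.
Miguel ($95,400): Child Care Credit: 32% of the $11,100 excess over $84,300 is $3,552; credit = $8,150 − $3,552 = $4,598.
Difference: |$5,014 − $4,598| = $416.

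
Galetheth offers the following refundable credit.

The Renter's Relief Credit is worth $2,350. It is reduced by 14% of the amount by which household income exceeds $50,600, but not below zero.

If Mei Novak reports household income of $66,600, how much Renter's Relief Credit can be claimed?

$110

Renter's Relief Credit: 14% of the $16,000 excess over $50,600 is $2,240; credit = $2,350 − $2,240 = $110.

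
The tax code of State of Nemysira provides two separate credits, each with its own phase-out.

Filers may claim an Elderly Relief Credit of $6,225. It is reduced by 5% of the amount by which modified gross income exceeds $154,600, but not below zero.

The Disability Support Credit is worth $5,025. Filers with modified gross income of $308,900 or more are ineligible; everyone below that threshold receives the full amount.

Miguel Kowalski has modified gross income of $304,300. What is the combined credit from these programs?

$5,025

Elderly Relief Credit: 5% of the $149,700 excess over $154,600 is $7,485 ≥ base, so the credit is $0.
Disability Support Credit: $304,300 is below the $308,900 cutoff, so the full $5,025 applies.
Total: $0 + $5,025 = $5,025.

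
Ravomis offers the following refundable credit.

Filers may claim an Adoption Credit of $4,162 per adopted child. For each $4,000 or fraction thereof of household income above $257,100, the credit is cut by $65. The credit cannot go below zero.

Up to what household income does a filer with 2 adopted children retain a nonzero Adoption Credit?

Full credit = 2 × $4,162 = $8,324.
After 128 increments the reduction is 128 × $65 = $8,320, leaving $4; one more increment wipes it out. Increment 128 ends at excess 128 × $4,000 = $512,000, so the highest qualifying income is $257,100 + $512,000 = $769,100.

$769,100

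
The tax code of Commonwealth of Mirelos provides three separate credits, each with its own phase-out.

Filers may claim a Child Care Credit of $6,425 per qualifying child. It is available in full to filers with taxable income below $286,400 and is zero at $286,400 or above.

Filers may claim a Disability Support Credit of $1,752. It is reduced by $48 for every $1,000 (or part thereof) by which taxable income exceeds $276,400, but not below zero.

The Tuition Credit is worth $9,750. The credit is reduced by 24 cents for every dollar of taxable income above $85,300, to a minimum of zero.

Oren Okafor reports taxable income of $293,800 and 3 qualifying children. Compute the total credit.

$888

Child Care Credit: base = 3 × $6,425 = $19,275. $293,800 meets or exceeds the $286,400 cutoff, so the credit is $0.
Disability Support Credit: income exceeds $276,400 by $17,400, which is 18 full-or-partial $1,000 increments; reduction = 18 × $48 = $864, leaving $888.
Tuition Credit: 24% of the $208,500 excess over $85,300 is $50,040 ≥ base, so the credit is $0.
Total: $0 + $888 + $0 = $888.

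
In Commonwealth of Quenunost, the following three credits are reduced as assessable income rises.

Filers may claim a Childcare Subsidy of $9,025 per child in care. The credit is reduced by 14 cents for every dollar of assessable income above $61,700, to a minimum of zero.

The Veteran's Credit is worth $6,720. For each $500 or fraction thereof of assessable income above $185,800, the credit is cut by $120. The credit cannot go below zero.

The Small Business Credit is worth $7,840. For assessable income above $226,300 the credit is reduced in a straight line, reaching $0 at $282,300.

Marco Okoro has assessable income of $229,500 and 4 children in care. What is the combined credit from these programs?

Childcare Subsidy: base = 4 × $9,025 = $36,100. 14% of the $167,800 excess over $61,700 is $23,492; credit = $36,100 − $23,492 = $12,608.
Veteran's Credit: income exceeds $185,800 by $43,700 → 88 increments × $120 = $10,560 ≥ base, so the credit is $0.
Small Business Credit: $229,500 is $3,200 into a $56,000 phase-out range, leaving 52,800/56,000 of the credit: $7,840 × 52,800/56,000 = $7,392.
Total: $12,608 + $0 + $7,392 = $20,000.

$20,000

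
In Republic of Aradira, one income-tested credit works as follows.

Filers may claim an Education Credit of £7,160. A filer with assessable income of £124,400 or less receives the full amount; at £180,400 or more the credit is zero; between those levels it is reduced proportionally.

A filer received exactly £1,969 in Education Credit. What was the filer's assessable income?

£1,969 is 1,969/7,160 of the full £7,160, so 5,191/7,160 of the £56,000 range has been used: income = £124,400 + £56,000 × 5,191/7,160 = £165,000.

£165,000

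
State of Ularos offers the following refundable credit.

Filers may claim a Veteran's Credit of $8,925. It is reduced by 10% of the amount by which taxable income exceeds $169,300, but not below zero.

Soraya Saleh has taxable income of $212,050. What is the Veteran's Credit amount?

$4,650

Veteran's Credit: 10% of the $42,750 excess over $169,300 is $4,275; credit = $8,925 − $4,275 = $4,650.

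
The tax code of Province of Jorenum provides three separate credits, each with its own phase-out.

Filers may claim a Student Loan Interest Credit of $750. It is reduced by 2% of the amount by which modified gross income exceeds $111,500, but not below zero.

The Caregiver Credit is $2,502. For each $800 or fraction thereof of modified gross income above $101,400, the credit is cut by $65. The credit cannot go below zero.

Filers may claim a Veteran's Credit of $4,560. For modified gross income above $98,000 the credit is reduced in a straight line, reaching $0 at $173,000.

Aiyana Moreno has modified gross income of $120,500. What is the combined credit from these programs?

$4,704

Student Loan Interest Credit: 2% of the $9,000 excess over $111,500 is $180; credit = $750 − $180 = $570.
Caregiver Credit: income exceeds $101,400 by $19,100, which is 24 full-or-partial $800 increments; reduction = 24 × $65 = $1,560, leaving $942.
Veteran's Credit: $120,500 is $22,500 into a $75,000 phase-out range, leaving 52,500/75,000 of the credit: $4,560 × 52,500/75,000 = $3,192.
Total: $570 + $942 + $3,192 = $4,704.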